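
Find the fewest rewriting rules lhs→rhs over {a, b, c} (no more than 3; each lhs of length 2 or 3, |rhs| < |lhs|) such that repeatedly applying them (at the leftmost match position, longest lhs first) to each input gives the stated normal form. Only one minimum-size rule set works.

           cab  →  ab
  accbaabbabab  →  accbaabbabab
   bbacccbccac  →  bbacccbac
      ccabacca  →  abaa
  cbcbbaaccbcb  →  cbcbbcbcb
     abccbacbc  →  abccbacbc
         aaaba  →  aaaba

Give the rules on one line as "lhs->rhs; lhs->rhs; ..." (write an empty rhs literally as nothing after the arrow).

aac->; ca->a

  | cab => ab
  | accbaabbabab
  | bbacccbccac => bbacccbcac => bbacccbac
  | ccabacca => cabacca => abacca => abaca => abaa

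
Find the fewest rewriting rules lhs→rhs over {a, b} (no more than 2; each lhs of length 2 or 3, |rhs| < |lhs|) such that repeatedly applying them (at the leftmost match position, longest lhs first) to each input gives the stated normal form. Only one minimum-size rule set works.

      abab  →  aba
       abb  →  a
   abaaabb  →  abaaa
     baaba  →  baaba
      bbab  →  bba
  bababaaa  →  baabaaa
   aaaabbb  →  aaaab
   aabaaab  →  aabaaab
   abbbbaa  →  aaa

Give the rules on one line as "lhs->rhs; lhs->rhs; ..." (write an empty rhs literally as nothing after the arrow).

  | abab => aba
  | abb => a
  | abaaabb => abaaa
  | baaba

abb->a; bab->ba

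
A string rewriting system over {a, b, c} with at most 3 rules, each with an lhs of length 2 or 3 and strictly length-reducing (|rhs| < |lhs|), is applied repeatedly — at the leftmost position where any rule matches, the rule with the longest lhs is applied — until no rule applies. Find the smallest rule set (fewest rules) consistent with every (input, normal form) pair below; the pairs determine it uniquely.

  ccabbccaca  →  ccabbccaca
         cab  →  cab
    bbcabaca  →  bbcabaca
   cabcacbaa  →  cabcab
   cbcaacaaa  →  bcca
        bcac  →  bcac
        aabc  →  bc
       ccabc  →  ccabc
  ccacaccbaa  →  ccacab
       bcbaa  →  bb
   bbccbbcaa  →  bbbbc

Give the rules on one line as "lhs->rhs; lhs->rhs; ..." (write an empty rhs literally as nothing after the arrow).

aa->; cb->b

  | ccabbccaca
  | cab
  | bbcabaca
  | cabcacbaa => cabcabaa => cabcab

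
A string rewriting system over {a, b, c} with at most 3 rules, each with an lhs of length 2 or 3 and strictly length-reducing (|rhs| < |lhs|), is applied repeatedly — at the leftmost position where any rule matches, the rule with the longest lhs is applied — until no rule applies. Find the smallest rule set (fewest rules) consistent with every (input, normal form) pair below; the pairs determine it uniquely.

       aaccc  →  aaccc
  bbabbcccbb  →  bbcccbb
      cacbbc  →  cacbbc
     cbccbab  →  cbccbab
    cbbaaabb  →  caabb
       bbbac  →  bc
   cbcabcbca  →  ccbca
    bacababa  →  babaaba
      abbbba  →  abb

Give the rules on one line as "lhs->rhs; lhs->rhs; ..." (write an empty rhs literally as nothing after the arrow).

  | aaccc
  | bbabbcccbb => bbcccbb
  | cacbbc
  | cbccbab

bba->; cab->ba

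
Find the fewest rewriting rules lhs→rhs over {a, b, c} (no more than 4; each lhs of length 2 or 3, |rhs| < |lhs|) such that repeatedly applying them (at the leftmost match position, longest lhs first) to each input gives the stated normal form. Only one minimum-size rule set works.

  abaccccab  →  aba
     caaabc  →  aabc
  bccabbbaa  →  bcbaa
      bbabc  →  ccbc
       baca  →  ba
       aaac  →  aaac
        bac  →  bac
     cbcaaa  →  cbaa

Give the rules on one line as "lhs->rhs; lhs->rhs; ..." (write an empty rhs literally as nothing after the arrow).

bb->; bba->cc; ca->; ccc->b

  | abaccccab => ababcab => ababb => aba
  | caaabc => aabc
  | bccabbbaa => bcbbbaa => bcbaa
  | bbabc => ccbc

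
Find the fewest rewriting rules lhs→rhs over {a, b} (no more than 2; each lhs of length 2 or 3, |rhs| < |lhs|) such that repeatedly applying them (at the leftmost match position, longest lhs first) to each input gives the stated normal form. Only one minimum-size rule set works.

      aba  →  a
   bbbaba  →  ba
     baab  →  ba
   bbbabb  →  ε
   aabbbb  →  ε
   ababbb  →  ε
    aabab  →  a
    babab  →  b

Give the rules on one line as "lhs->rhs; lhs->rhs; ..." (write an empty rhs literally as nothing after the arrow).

ab->; bb->

  | aba => a
  | bbbaba => baba => ba
  | baab => ba
  | bbbabb => babb => bb => ε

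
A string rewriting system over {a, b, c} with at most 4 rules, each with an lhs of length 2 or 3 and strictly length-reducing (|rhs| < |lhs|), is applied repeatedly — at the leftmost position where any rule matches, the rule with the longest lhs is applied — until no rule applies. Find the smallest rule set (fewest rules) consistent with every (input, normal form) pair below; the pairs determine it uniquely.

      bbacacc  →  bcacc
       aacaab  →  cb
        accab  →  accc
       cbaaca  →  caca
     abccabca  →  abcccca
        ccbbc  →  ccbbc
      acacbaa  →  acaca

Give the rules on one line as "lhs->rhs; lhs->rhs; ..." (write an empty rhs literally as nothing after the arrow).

aa->; ba->; cab->cc

  | bbacacc => bcacc
  | aacaab => caab => cb
  | accab => accc
  | cbaaca => caca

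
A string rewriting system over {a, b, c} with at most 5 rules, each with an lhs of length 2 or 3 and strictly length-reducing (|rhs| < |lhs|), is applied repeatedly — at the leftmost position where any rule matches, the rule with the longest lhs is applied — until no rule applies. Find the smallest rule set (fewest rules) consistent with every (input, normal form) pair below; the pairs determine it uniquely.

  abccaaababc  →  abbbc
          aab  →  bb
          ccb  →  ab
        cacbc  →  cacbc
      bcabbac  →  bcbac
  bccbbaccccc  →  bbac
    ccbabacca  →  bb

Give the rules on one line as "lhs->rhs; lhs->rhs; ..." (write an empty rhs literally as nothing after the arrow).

  | abccaaababc => abaaaababc => abbaababc => abbbbabc => abbbc
  | aab => bb
  | ccb => ab
  | cacbc

aa->b; bab->; cab->c; cc->a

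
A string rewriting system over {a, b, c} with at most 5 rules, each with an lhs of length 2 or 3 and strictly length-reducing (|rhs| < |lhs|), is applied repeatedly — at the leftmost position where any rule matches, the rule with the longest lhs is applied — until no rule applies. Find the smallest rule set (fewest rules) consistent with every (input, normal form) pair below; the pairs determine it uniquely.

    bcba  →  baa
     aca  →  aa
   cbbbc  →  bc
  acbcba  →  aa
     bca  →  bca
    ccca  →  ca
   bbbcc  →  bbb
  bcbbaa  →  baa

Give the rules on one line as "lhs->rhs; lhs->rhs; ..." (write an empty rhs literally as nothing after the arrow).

  | bcba => baa
  | aca => aa
  | cbbbc => abbc => bc
  | acbcba => abcba => cba => aa

ab->; ac->a; cb->a; cc->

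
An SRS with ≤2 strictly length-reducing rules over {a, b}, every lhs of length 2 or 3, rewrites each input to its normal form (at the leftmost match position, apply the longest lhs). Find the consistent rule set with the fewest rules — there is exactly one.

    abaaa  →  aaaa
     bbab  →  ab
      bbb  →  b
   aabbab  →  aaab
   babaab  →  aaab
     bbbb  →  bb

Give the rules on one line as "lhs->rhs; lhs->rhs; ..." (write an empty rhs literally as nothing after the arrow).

  | abaaa => aaaa
  | bbab => bab => ab
  | bbb => b
  | aabbab => aabab => aaab

ba->a; bbb->b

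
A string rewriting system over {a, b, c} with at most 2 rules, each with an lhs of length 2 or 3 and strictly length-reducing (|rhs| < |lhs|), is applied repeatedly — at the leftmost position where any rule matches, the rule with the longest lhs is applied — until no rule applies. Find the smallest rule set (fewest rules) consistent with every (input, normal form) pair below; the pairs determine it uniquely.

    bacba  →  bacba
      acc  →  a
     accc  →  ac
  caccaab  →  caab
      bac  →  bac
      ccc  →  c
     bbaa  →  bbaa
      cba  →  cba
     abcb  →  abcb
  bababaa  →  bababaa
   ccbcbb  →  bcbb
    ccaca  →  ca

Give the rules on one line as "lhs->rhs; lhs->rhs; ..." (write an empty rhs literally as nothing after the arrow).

  | bacba
  | acc => a
  | accc => ac
  | caccaab => caab

cc->; cca->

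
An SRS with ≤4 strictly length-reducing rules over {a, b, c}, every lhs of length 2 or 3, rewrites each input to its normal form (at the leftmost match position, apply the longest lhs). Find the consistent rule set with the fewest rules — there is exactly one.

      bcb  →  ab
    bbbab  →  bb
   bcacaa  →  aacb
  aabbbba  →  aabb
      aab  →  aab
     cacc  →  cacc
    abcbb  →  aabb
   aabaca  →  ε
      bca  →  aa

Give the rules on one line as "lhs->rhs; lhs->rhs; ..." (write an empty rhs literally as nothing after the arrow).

aba->bb; bba->; bc->a; caa->cb

  | bcb => ab
  | bbbab => bb
  | bcacaa => aacaa => aacb
  | aabbbba => aabb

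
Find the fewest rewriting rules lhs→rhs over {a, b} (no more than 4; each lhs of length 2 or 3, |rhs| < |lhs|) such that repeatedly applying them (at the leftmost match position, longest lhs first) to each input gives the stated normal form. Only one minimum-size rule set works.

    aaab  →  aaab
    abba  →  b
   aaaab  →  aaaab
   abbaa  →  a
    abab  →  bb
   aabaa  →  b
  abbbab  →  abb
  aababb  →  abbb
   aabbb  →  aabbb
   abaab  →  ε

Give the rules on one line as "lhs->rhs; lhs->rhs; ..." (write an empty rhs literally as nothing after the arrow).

aba->b; ba->a; bab->

  | aaab
  | abba => aba => b
  | aaaab
  | abbaa => abaa => ba => a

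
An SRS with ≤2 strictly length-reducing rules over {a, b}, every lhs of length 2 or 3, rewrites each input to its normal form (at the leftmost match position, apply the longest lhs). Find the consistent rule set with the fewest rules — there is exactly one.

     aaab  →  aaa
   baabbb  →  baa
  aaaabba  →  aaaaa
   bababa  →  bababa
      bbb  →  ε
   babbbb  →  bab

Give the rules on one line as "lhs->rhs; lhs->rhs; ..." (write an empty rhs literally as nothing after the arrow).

  | aaab => aaa
  | baabbb => baabb => baab => baa
  | aaaabba => aaaaba => aaaaa
  | bababa

aab->aa; bbb->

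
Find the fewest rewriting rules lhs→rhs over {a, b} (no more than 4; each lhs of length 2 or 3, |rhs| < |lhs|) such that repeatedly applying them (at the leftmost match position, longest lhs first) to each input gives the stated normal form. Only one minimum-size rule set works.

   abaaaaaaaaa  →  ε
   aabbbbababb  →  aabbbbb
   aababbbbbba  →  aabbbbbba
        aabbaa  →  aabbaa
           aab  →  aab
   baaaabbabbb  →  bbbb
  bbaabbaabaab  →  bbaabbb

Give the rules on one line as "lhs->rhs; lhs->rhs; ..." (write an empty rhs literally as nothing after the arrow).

  | abaaaaaaaaa => aaaaaaaaa => aaaaaa => aaa => ε
  | aabbbbababb => aabbbbabb => aabbbbb
  | aababbbbbba => aabbbbbba
  | aabbaa

aaa->; aba->a; bab->b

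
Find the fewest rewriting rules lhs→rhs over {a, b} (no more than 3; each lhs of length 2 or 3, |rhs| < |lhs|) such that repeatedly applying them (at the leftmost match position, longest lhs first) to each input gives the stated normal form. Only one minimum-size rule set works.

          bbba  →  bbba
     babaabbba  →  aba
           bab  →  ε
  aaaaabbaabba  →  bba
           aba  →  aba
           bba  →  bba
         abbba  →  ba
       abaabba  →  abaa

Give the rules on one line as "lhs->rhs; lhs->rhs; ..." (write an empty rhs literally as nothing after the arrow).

  | bbba
  | babaabbba => aabbba => aba
  | bab => ε
  | aaaaabbaabba => aabbaabba => aaabba => bba

aaa->; abb->; bab->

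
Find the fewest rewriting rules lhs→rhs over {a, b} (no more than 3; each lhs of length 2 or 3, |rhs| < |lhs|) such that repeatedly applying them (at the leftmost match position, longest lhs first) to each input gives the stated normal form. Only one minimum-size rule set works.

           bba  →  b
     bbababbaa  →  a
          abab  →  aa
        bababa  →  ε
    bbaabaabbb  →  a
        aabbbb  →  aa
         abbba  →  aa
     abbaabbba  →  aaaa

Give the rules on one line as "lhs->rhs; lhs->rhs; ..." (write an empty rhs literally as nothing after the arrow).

ab->a; ba->; bbb->b

  | bba => b
  | bbababbaa => bbabbaa => bbbaa => baa => a
  | abab => aab => aa
  | bababa => baba => ba => ε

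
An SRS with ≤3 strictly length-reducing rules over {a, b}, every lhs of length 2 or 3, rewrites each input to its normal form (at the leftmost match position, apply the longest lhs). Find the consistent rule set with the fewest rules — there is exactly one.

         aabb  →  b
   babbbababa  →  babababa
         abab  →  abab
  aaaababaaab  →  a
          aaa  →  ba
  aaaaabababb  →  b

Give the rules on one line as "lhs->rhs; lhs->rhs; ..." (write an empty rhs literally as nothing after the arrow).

aa->b; bb->a; bbb->b

  | aabb => bbb => b
  | babbbababa => babababa
  | abab
  | aaaababaaab => baababaaab => bbbabaaab => babaaab => babbab => baaab => bbab => aab => bb => a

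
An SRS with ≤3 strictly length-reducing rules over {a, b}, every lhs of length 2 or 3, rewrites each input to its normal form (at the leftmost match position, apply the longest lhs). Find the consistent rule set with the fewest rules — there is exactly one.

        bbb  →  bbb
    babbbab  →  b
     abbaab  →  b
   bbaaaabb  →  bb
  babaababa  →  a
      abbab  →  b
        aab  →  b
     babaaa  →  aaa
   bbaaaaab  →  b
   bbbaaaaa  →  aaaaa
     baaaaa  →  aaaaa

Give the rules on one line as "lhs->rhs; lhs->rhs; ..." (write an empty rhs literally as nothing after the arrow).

  | bbb
  | babbbab => abbbab => bbbab => bbab => bab => ab => b
  | abbaab => bbaab => baab => aab => ab => b
  | bbaaaabb => baaaabb => aaaabb => aaabb => aabb => abb => bb

ab->b; ba->a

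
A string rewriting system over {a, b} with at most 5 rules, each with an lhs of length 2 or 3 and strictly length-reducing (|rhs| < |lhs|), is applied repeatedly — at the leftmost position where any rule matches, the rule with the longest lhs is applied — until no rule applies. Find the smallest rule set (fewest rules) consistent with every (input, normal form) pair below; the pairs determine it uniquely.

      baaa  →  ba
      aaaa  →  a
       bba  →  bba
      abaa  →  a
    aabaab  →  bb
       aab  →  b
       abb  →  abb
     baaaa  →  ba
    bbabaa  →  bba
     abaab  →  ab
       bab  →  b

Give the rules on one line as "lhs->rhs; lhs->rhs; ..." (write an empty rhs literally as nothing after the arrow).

aa->a; aab->b; aba->; bab->b

  | baaa => baa => ba
  | aaaa => aaa => aa => a
  | bba
  | abaa => a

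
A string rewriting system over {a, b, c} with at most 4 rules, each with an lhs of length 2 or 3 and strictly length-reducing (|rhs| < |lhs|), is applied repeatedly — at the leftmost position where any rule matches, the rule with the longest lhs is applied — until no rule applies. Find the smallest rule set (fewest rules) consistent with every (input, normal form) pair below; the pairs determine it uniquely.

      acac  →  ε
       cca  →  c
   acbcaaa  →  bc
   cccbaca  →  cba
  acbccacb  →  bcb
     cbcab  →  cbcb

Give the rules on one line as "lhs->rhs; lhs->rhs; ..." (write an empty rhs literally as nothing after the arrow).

ac->; ca->c; cc->c

  | acac => ac => ε
  | cca => ca => c
  | acbcaaa => bcaaa => bcaa => bca => bc
  | cccbaca => ccbaca => cbaca => cba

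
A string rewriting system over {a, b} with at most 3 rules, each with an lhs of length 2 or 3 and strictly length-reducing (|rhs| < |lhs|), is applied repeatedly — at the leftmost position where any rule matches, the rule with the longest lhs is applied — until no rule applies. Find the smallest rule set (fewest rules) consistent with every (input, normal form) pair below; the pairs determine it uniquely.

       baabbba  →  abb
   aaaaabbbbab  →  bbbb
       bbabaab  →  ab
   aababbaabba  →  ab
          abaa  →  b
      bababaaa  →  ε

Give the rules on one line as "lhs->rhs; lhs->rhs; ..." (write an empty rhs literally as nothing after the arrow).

aa->b; ba->; bab->ba

  | baabbba => abbba => abb
  | aaaaabbbbab => baaabbbbab => aabbbbab => bbbbbab => bbbbba => bbbb
  | bbabaab => bbaaab => baab => ab
  | aababbaabba => bbabbaabba => bbabaabba => bbaaabba => baabba => abba => ab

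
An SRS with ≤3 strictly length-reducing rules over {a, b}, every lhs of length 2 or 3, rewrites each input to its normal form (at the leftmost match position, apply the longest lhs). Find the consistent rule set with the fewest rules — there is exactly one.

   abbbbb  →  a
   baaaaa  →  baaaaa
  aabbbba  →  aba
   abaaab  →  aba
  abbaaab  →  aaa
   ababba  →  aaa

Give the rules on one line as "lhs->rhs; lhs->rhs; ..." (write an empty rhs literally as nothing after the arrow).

aab->; bab->b; bb->a

  | abbbbb => aabbb => bb => a
  | baaaaa
  | aabbbba => bbba => aba
  | abaaab => aba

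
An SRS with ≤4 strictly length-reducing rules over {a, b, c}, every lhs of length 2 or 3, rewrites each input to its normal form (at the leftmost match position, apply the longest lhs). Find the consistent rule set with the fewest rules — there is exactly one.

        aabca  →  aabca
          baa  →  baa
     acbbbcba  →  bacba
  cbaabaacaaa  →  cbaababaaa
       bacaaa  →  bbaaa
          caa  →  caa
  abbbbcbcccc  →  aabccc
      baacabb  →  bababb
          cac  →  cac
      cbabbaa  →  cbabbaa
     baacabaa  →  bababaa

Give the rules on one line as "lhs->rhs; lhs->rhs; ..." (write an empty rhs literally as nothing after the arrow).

aca->ba; bbb->a; cbc->

  | aabca
  | baa
  | acbbbcba => acacba => bacba
  | cbaabaacaaa => cbaababaaa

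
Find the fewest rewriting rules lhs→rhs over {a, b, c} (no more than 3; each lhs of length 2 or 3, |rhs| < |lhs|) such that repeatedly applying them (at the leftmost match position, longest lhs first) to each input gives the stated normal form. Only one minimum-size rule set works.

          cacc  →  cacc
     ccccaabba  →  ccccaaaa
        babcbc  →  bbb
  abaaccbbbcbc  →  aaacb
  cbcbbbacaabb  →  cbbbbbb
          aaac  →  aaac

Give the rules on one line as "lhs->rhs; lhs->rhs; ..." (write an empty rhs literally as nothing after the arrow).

abb->aa; ba->b; bc->b

  | cacc
  | ccccaabba => ccccaaaa
  | babcbc => bbcbc => bbbc => bbb
  | abaaccbbbcbc => abaccbbbcbc => abccbbbcbc => abcbbbcbc => abbbbcbc => aabbcbc => aaacbc => aaacb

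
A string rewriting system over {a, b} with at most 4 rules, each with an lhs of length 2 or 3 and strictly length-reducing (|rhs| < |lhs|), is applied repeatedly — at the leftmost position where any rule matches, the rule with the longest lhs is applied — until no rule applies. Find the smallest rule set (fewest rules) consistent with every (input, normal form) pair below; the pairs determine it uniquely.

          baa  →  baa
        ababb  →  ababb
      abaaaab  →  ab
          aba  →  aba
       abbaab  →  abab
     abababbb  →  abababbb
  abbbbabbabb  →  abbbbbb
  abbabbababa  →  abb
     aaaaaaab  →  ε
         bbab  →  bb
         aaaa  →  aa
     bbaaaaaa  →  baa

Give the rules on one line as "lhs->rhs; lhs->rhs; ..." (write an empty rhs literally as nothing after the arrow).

aaa->aa; aab->; bba->b

  | baa
  | ababb
  | abaaaab => abaaab => abaab => ab
  | aba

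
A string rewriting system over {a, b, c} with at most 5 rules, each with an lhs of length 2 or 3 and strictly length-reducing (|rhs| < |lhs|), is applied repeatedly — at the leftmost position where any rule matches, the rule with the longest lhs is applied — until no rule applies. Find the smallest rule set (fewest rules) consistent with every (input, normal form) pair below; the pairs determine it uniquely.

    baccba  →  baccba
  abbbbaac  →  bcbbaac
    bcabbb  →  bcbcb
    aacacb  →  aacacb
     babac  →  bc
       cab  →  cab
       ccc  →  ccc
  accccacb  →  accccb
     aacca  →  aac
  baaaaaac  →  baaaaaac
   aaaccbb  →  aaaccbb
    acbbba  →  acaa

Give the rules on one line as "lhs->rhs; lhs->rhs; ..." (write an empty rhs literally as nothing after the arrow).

  | baccba
  | abbbbaac => bcbbaac
  | bcabbb => bcbcb
  | aacacb

aba->; abb->bc; bbb->a; cca->c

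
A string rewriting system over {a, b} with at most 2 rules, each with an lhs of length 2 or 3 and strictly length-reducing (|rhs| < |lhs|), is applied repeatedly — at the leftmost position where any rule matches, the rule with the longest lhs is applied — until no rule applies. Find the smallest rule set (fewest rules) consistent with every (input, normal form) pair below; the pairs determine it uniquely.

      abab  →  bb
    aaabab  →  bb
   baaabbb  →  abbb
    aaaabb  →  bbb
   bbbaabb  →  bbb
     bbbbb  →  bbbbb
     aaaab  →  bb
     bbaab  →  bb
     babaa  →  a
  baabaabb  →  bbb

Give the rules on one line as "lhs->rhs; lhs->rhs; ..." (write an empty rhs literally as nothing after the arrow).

  | abab => aab => bb
  | aaabab => babab => abab => aab => bb
  | baaabbb => aaabbb => babbb => abbb
  | aaaabb => baabb => aabb => bbb

aa->b; ba->a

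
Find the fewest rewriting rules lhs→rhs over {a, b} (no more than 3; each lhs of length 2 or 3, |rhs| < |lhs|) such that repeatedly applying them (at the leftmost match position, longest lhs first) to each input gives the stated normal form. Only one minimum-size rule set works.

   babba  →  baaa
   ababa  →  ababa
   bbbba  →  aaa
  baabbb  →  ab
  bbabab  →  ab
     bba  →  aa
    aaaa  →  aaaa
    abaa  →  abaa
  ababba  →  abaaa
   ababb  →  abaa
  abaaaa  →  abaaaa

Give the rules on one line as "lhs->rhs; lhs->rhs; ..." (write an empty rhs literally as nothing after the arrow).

  | babba => baaa
  | ababa
  | bbbba => abba => aaa
  | baabbb => bbb => ab

aab->; bb->a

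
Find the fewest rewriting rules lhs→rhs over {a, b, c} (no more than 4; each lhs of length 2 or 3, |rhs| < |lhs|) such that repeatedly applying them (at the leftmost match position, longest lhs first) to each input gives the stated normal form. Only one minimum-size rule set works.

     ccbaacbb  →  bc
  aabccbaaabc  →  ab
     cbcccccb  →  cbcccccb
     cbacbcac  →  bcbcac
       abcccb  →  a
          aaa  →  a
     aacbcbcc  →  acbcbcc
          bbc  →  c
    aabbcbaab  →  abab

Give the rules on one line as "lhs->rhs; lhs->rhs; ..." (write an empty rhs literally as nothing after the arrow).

aa->a; abc->ab; bb->; cba->b

  | ccbaacbb => cbacbb => bcbb => bc
  | aabccbaaabc => abccbaaabc => abcbaaabc => abbaaabc => aaaabc => aaabc => aabc => abc => ab
  | cbcccccb
  | cbacbcac => bcbcac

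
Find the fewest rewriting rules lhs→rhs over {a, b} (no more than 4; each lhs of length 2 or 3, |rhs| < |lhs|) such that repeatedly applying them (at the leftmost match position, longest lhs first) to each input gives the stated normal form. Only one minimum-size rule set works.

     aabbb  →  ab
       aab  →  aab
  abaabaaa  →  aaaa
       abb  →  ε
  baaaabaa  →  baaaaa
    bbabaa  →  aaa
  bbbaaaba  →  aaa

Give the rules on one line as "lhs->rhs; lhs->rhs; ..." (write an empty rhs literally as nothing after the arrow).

  | aabbb => ab
  | aab
  | abaabaaa => aabaaa => aaaa
  | abb => ε

aba->a; abb->; bb->a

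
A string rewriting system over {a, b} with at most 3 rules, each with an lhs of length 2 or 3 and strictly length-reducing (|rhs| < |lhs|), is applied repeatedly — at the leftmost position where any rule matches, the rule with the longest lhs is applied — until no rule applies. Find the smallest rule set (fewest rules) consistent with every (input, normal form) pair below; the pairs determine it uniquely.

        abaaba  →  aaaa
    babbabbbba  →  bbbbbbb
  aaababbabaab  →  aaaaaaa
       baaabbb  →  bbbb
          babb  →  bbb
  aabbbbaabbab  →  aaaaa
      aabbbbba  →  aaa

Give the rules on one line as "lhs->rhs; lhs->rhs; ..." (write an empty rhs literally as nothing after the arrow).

  | abaaba => aaaba => aaaa
  | babbabbbba => bbbabbbba => bbbbbbba => bbbbbbb
  | aaababbabaab => aaaabbabaab => aaaababaab => aaaaabaab => aaaaaaab => aaaaaaa
  | baaabbb => baabbb => babbb => bbbb

ab->a; ba->b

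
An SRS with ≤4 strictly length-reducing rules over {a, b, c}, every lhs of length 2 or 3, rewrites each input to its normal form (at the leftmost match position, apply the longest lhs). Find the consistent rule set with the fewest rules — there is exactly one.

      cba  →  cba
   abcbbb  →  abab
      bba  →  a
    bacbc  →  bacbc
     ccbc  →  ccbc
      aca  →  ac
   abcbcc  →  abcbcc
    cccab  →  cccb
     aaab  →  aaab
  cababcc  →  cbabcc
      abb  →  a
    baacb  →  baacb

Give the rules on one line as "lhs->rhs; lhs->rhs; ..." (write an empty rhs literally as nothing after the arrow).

  | cba
  | abcbbb => abab
  | bba => a
  | bacbc

bb->; ca->c; cbb->a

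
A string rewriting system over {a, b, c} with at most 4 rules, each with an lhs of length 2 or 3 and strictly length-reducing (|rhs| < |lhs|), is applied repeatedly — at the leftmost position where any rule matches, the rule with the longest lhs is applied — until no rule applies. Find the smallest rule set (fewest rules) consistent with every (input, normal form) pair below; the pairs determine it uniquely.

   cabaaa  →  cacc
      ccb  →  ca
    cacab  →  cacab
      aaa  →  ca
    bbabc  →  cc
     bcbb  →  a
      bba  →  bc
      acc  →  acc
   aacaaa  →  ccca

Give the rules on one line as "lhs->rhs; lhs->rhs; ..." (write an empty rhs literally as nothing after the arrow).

  | cabaaa => cacaa => cacc
  | ccb => ca
  | cacab
  | aaa => ca

aa->c; ba->c; cb->a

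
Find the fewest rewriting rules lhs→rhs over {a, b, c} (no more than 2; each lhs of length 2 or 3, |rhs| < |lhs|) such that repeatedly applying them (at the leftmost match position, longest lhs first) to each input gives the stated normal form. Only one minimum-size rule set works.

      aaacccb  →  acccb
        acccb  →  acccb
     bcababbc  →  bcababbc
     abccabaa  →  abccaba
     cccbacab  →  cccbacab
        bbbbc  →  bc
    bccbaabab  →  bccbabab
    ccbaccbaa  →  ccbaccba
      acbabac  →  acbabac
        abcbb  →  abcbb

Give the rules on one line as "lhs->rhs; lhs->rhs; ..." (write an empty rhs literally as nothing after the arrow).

aa->a; bbb->

  | aaacccb => aacccb => acccb
  | acccb
  | bcababbc
  | abccabaa => abccaba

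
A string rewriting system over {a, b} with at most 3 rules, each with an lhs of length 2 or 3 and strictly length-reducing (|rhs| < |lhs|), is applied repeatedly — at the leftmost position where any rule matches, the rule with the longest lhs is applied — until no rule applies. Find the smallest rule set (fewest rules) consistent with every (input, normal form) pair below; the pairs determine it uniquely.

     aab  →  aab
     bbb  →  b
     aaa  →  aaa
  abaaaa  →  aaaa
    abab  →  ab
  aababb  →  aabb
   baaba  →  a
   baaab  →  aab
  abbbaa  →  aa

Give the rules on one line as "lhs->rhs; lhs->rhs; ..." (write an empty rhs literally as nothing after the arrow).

ba->; bbb->b

  | aab
  | bbb => b
  | aaa
  | abaaaa => aaaa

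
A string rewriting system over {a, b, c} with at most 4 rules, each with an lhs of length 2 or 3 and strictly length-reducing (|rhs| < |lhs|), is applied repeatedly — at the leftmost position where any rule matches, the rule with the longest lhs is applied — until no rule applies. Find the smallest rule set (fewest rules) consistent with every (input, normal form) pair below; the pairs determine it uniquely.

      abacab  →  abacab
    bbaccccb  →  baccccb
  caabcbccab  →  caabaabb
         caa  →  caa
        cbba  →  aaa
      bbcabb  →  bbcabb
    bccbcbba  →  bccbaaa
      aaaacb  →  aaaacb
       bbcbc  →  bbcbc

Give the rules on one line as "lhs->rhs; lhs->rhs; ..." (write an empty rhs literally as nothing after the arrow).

  | abacab
  | bbaccccb => baccccb
  | caabcbccab => caabcbbbb => caabaabb
  | caa

bba->ba; cbb->aa; cca->bb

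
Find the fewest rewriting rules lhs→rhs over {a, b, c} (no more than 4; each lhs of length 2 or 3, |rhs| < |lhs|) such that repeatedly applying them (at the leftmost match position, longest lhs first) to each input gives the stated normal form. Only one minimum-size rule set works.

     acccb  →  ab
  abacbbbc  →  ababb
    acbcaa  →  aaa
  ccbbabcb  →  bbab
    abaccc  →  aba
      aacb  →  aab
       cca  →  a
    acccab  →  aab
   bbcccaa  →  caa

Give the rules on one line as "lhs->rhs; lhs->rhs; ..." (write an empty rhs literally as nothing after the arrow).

  | acccb => accb => acb => ab
  | abacbbbc => ababbbc => ababb
  | acbcaa => abcaa => aaa
  | ccbbabcb => bbabcb => bbab

ac->a; bc->; cc->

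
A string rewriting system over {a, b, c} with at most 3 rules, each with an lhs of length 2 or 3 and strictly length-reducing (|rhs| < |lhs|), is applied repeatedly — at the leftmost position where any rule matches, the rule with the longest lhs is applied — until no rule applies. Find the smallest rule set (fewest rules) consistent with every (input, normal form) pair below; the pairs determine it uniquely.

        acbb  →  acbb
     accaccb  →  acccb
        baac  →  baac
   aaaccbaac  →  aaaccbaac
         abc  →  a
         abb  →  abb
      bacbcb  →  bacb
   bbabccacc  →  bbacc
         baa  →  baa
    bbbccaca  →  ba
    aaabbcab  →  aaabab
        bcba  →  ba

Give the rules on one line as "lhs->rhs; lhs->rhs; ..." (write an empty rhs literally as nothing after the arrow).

bc->; ca->

  | acbb
  | accaccb => acccb
  | baac
  | aaaccbaac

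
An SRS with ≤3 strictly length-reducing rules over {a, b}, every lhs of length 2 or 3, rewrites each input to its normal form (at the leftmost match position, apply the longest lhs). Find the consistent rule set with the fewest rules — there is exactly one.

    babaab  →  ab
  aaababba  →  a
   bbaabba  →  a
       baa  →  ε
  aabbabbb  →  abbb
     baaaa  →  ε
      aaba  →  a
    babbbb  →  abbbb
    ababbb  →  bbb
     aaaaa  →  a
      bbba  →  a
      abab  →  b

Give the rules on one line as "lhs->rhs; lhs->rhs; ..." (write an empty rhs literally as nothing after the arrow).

aa->; ba->a

  | babaab => abaab => aaab => ab
  | aaababba => ababba => aabba => bba => ba => a
  | bbaabba => baabba => aabba => bba => ba => a
  | baa => aa => ε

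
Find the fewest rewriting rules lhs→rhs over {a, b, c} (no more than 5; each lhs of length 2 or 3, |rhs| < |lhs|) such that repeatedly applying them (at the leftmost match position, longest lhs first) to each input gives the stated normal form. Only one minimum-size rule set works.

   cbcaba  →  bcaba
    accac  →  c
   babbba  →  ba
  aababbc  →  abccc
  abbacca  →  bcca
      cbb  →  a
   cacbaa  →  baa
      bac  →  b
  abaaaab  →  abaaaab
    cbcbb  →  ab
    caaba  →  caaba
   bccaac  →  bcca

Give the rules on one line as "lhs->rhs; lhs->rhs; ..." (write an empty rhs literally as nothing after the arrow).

abb->bc; ac->; bb->a; cb->b

  | cbcaba => bcaba
  | accac => cac => c
  | babbba => bbcba => acba => ba
  | aababbc => aabbcc => abccc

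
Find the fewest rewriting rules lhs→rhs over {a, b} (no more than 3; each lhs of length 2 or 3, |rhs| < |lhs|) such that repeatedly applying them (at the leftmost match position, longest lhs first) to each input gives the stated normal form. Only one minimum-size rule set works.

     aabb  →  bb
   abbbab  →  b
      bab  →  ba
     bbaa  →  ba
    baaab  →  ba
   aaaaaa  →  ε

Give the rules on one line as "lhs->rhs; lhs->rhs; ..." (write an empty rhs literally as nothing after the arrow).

aa->; ab->a; bba->b

  | aabb => bb
  | abbbab => abbab => abab => aab => b
  | bab => ba
  | bbaa => ba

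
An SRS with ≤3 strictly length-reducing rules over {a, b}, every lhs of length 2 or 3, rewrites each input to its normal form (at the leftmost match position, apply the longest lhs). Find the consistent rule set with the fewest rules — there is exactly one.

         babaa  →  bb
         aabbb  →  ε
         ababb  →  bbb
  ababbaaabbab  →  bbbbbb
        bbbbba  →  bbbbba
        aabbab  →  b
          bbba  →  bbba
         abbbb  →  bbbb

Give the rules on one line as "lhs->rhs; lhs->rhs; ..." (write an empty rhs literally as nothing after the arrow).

aa->; aab->aa; ab->b

  | babaa => bbaa => bb
  | aabbb => aabb => aab => aa => ε
  | ababb => babb => bbb
  | ababbaaabbab => babbaaabbab => bbbaaabbab => bbbabbab => bbbbbab => bbbbbb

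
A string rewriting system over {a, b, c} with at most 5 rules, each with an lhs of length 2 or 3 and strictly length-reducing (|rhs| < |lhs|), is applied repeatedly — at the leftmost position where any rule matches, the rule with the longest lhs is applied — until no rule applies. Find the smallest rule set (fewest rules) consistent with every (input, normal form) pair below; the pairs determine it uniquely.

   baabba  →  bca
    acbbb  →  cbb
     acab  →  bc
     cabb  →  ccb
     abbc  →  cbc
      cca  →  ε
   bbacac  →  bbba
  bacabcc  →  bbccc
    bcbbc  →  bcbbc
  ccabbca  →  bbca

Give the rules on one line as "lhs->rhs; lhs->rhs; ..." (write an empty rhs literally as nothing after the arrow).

  | baabba => bacba => baba => bca
  | acbbb => abbb => cbb
  | acab => bab => bc
  | cabb => ccb

ab->c; ac->a; aca->ba; cca->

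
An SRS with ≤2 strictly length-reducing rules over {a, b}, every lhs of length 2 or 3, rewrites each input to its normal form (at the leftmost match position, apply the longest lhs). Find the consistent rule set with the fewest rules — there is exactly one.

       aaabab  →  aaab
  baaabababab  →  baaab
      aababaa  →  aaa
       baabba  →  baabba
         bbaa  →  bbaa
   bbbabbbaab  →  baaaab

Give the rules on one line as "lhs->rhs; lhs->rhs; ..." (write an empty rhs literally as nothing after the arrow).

aba->a; bbb->ba

  | aaabab => aaab
  | baaabababab => baaababab => baaabab => baaab
  | aababaa => aabaa => aaa
  | baabba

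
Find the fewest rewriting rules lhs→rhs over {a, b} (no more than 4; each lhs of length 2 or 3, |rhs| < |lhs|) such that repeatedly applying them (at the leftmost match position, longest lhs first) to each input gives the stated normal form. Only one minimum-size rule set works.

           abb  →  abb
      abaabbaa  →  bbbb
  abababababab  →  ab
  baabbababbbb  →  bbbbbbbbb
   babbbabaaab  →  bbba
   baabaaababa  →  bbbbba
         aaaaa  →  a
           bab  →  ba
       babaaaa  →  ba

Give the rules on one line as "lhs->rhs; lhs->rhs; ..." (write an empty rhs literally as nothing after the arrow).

  | abb
  | abaabbaa => aabbaa => bbbaa => bbbb
  | abababababab => ababababab => abababab => ababab => abab => ab
  | baabbababbbb => bbbbababbbb => bbbbaabbbb => bbbbbbbbb

aa->b; aaa->a; aba->a; bab->ba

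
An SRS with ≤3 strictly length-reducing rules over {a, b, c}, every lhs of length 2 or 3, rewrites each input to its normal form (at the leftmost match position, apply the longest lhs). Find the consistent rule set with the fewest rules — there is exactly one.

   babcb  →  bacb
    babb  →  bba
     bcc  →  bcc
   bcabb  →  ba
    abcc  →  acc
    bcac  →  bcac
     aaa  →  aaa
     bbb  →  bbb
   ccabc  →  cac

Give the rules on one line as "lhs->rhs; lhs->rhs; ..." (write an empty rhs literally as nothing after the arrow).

  | babcb => bacb
  | babb => bba
  | bcc
  | bcabb => bab => ba

ab->a; abb->ba; cab->a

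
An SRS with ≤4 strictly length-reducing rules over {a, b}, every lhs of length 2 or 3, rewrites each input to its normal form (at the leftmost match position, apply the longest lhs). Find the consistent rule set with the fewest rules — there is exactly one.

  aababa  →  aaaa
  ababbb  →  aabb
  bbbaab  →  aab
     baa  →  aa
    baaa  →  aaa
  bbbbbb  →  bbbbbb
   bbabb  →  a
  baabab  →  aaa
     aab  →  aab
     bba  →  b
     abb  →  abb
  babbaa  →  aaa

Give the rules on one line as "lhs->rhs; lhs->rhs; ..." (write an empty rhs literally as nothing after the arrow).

  | aababa => aaaa
  | ababbb => aabb
  | bbbaab => bbaab => baab => aab
  | baa => aa

ba->; baa->aa; bab->a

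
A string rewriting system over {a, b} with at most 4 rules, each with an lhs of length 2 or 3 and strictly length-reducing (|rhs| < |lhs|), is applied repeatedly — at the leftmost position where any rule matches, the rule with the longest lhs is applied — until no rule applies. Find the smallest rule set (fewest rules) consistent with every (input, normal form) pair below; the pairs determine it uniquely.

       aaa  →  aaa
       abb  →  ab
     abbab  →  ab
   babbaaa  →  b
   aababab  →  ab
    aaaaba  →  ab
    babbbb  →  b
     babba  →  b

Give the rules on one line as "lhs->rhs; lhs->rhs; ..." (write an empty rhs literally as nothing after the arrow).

  | aaa
  | abb => ab
  | abbab => abab => abb => ab
  | babbaaa => bbbaaa => bbaaa => baaa => baa => ba => b

aab->ab; ba->b; bb->b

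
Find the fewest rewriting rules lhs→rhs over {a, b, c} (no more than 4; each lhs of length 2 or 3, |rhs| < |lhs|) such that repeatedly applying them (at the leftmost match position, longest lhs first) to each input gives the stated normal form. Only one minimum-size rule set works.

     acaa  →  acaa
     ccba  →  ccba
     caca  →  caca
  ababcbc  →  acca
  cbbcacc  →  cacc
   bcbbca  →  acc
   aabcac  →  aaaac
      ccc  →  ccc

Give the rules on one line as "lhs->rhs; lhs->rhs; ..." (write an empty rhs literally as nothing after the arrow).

baa->cc; bc->a; cbb->

  | acaa
  | ccba
  | caca
  | ababcbc => abaabc => accbc => acca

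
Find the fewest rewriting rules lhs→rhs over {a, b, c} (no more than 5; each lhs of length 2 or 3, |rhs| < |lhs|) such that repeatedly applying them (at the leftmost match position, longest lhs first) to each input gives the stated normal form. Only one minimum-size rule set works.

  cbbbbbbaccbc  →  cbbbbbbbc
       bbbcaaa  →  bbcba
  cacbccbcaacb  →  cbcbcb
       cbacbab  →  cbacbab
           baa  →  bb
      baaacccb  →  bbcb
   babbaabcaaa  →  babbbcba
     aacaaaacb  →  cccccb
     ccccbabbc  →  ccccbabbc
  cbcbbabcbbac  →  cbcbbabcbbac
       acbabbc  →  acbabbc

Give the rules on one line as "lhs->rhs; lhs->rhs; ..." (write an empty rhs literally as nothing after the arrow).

aa->c; acc->; baa->bb; bcc->cb

  | cbbbbbbaccbc => cbbbbbbbc
  | bbbcaaa => bbbcca => bbcba
  | cacbccbcaacb => caccbbcaacb => cbbcaacb => cbbcccb => cbcbcb
  | cbacbab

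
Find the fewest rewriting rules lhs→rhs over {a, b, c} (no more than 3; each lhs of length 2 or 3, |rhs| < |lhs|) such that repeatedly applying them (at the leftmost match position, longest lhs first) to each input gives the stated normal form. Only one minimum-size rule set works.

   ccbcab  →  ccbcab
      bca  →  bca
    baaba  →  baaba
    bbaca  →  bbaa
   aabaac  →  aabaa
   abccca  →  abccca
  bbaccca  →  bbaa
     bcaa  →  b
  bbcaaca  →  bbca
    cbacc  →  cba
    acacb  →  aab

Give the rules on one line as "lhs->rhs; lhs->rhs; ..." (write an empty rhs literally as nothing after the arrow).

  | ccbcab
  | bca
  | baaba
  | bbaca => bbaa

ac->a; caa->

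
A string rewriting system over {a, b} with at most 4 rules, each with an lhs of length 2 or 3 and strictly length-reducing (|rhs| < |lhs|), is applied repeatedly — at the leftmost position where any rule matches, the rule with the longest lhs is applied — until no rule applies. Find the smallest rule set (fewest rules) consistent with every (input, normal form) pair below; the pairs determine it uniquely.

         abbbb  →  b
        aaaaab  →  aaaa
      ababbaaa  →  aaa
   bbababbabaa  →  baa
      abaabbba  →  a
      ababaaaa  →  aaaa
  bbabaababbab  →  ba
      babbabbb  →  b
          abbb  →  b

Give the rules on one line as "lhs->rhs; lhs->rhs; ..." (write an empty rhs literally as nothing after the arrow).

ab->; abb->; bb->b

  | abbbb => bb => b
  | aaaaab => aaaa
  | ababbaaa => abbaaa => aaa
  | bbababbabaa => bababbabaa => babbabaa => babaa => baa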